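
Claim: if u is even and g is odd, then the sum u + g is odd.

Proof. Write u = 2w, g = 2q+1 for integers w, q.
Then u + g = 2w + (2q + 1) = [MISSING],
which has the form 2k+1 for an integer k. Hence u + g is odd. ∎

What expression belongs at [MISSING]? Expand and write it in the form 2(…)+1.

2w + (2q + 1) = 2q + 2w + 1
= 2(q + w) + 1.
Since q + w is an integer, the sum is of the form 2k+1 for an integer k.

2(q + w) + 1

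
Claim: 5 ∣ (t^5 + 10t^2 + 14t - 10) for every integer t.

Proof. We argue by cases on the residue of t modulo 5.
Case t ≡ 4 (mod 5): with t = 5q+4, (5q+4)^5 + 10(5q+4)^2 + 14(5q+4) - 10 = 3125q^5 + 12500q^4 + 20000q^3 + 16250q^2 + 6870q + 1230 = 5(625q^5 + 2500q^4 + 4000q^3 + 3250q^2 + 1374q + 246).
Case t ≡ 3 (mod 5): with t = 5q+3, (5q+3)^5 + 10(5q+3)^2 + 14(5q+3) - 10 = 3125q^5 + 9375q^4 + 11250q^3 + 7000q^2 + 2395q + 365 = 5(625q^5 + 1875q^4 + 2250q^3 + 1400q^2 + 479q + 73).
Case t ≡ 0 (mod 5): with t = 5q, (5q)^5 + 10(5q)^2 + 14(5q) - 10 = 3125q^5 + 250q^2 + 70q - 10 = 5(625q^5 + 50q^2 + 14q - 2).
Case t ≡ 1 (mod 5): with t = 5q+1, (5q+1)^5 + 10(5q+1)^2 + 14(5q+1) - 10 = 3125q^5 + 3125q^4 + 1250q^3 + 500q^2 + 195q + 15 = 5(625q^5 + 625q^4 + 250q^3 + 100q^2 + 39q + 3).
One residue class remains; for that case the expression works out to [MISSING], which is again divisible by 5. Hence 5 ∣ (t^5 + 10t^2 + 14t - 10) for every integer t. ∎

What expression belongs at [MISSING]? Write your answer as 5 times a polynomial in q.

5(625q^5 + 1250q^4 + 1000q^3 + 450q^2 + 134q + 18)

Only t ≡ 2 (mod 5) is unaccounted for. Put t = 5q+2:
(5q+2)^5 + 10(5q+2)^2 + 14(5q+2) - 10 expands to 3125q^5 + 6250q^4 + 5000q^3 + 2250q^2 + 670q + 90,
and factoring out 5 leaves 5(625q^5 + 1250q^4 + 1000q^3 + 450q^2 + 134q + 18).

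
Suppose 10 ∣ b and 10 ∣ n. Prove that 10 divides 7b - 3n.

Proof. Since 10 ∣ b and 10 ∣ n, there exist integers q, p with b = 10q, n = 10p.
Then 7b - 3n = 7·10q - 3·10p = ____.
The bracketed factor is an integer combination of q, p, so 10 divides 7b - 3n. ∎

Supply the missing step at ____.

10(-3p + 7q)

Each term has a factor of 10: 7·10q - 3·10p = 10·(-3p + 7q).
Since -3p + 7q is an integer, 10 ∣ (7b - 3n).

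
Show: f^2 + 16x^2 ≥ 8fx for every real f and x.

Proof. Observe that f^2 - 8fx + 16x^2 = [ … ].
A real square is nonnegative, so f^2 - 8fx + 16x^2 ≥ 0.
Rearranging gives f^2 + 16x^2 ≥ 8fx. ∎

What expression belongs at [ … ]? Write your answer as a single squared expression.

f^2 - 8fx + 16x^2 is a perfect-square trinomial: the outer terms are (f)^2 and (4x)^2, and the cross term is -2·f·4x.
So f^2 - 8fx + 16x^2 = (f - 4x)^2 ≥ 0.

(f - 4x)^2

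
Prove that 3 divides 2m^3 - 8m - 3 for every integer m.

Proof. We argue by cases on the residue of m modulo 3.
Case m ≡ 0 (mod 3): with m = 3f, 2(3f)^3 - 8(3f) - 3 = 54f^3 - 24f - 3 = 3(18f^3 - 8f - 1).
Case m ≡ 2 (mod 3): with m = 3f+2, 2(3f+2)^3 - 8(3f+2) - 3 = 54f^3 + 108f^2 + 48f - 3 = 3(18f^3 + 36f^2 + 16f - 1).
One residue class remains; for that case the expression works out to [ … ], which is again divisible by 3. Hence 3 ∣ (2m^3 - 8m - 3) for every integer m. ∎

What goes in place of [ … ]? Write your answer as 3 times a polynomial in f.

3(18f^3 + 18f^2 - 2f - 3)

Only m ≡ 1 (mod 3) is unaccounted for. Put m = 3f+1:
2(3f+1)^3 - 8(3f+1) - 3 expands to 54f^3 + 54f^2 - 6f - 9,
and factoring out 3 leaves 3(18f^3 + 18f^2 - 2f - 3).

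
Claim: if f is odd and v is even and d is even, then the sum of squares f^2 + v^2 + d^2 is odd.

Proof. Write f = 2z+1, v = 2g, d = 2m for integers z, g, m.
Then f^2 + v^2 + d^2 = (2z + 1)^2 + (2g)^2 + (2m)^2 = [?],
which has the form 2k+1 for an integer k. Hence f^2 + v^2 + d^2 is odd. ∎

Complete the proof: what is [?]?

2(2g^2 + 2m^2 + 2z^2 + 2z) + 1

(2z + 1)^2 + (2g)^2 + (2m)^2 = 4g^2 + 4m^2 + 4z^2 + 4z + 1
= 2(2g^2 + 2m^2 + 2z^2 + 2z) + 1.
Since 2g^2 + 2m^2 + 2z^2 + 2z is an integer, the sum of squares is of the form 2k+1 for an integer k.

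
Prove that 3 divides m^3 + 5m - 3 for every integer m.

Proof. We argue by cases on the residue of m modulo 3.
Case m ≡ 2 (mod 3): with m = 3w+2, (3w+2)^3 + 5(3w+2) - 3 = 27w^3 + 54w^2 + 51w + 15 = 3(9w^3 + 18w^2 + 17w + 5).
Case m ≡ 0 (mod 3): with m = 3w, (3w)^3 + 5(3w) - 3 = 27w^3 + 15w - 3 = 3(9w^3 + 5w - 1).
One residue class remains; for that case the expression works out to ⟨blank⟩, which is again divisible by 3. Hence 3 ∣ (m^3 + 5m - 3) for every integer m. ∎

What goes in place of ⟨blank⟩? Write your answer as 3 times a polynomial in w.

3(9w^3 + 9w^2 + 8w + 1)

Only m ≡ 1 (mod 3) is unaccounted for. Put m = 3w+1:
(3w+1)^3 + 5(3w+1) - 3 expands to 27w^3 + 27w^2 + 24w + 3,
and factoring out 3 leaves 3(9w^3 + 9w^2 + 8w + 1).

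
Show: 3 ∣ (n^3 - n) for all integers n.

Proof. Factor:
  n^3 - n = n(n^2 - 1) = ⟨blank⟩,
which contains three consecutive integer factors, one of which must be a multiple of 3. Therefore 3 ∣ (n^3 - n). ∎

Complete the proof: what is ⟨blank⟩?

(n - 1)n(n + 1)

n(n^2 - 1) = n(n - 1)(n + 1) = (n - 1)n(n + 1).
These three factors are consecutive integers, so their product is divisible by 3.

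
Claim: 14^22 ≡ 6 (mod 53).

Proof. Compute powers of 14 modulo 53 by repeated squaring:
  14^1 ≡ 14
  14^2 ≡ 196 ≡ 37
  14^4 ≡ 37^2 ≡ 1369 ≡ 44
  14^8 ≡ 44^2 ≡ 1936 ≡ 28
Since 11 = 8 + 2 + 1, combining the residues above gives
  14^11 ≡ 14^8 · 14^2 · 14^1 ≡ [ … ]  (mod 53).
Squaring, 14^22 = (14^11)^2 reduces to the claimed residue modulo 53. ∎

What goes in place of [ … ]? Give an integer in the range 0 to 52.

35

Multiply the listed residues: 28 · 37 · 14 = 1036 → 14504.
Reducing modulo 53: 14504 = 273·53 + 35, so 14^11 ≡ 35.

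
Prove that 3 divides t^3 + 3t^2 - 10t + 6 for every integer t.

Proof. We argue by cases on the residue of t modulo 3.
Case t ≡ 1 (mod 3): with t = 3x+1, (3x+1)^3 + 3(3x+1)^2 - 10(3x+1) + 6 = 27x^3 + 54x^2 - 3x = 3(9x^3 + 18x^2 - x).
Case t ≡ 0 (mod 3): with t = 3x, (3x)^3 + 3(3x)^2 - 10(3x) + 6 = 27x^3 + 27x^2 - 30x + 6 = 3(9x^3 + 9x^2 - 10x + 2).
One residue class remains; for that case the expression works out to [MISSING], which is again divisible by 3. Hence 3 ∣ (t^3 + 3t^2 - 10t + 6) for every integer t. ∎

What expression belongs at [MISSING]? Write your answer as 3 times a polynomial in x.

Only t ≡ 2 (mod 3) is unaccounted for. Put t = 3x+2:
(3x+2)^3 + 3(3x+2)^2 - 10(3x+2) + 6 expands to 27x^3 + 81x^2 + 42x + 6,
and factoring out 3 leaves 3(9x^3 + 27x^2 + 14x + 2).

3(9x^3 + 27x^2 + 14x + 2)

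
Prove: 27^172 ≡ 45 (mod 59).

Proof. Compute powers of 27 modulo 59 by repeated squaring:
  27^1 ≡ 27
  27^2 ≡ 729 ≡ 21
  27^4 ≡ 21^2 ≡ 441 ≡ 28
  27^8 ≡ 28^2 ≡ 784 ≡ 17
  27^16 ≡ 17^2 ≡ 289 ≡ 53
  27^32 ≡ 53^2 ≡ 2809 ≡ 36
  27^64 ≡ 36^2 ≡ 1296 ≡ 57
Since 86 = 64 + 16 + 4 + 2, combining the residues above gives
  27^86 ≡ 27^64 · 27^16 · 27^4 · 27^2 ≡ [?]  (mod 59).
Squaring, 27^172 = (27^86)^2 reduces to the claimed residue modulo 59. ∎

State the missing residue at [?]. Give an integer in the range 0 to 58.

35

Multiply the listed residues: 57 · 53 · 28 · 21 = 3021 → 84588 → 1776348.
Reducing modulo 59: 1776348 = 30107·59 + 35, so 27^86 ≡ 35.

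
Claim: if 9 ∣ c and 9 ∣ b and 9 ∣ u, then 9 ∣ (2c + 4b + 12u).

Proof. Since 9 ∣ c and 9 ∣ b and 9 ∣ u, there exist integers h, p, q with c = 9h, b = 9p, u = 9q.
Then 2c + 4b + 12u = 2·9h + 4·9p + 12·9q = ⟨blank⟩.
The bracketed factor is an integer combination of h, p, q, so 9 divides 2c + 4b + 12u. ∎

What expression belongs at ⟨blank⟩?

9(2h + 4p + 12q)

Pull the common 9 out of every term: 2·9h + 4·9p + 12·9q = 9(2h + 4p + 12q).
2h + 4p + 12q is an integer, which exhibits the divisibility.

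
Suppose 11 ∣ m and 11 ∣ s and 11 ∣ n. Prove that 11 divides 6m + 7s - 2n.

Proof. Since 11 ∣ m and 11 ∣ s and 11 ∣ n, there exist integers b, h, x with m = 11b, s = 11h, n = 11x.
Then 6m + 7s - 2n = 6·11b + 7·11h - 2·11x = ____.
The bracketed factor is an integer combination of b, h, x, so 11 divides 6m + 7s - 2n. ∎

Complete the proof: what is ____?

Each term has a factor of 11: 6·11b + 7·11h - 2·11x = 11·(6b + 7h - 2x).
Since 6b + 7h - 2x is an integer, 11 ∣ (6m + 7s - 2n).

11(6b + 7h - 2x)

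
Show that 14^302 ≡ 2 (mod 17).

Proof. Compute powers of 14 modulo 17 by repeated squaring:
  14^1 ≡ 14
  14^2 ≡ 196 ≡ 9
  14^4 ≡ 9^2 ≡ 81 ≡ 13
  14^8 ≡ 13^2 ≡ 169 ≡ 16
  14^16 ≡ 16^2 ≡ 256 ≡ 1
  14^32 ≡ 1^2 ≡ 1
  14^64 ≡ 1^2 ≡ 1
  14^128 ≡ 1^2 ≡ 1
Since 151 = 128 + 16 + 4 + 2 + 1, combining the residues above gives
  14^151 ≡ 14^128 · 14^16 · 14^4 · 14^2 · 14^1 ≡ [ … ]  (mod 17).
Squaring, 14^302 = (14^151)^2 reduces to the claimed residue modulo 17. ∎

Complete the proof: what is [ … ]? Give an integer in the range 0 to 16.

6

14^128 · 14^16 · 14^4 · 14^2 · 14^1 ≡ 1 · 1 · 13 · 9 · 14 = 1638.
1638 mod 17 = 6, so 14^151 ≡ 6 (mod 17).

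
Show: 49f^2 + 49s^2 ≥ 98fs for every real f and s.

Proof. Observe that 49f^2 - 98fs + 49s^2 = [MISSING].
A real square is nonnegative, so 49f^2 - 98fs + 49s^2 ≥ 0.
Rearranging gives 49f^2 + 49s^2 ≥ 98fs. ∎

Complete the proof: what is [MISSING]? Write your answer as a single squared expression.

(7f - 7s)^2

The leading and trailing coefficients are 7^2 and 7^2, and 98 = 2·7·7, so the trinomial is (7f - 7s)^2.
Hence 49f^2 - 98fs + 49s^2 ≥ 0.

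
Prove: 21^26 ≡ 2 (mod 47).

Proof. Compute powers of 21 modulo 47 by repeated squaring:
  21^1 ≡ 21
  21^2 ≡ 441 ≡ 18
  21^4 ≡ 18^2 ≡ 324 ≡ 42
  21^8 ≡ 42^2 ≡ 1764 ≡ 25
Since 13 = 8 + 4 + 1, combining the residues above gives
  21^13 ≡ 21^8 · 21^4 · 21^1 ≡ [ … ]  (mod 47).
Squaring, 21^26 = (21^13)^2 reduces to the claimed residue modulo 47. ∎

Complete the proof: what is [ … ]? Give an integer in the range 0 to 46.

Multiply the listed residues: 25 · 42 · 21 = 1050 → 22050.
Reducing modulo 47: 22050 = 469·47 + 7, so 21^13 ≡ 7.

7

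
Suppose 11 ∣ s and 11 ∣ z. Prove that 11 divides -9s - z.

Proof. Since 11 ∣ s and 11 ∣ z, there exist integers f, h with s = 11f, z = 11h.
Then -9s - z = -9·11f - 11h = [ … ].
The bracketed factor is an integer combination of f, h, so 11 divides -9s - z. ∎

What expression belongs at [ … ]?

11(-9f - h)

Pull the common 11 out of every term: -9·11f - 11h = 11(-9f - h).
-9f - h is an integer, which exhibits the divisibility.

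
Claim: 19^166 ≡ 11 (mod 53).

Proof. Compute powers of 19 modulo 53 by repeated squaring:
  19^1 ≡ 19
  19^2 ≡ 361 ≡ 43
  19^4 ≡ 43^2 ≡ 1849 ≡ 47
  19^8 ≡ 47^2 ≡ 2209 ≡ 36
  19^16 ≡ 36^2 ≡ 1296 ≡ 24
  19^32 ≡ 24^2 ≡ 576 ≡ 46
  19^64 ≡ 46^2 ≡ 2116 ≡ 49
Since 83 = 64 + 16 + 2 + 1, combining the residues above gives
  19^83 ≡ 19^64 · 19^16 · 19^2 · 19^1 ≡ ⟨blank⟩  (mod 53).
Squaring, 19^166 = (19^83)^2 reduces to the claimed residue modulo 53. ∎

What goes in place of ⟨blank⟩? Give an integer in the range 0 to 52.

8

Multiply the listed residues: 49 · 24 · 43 · 19 = 1176 → 50568 → 960792.
Reducing modulo 53: 960792 = 18128·53 + 8, so 19^83 ≡ 8.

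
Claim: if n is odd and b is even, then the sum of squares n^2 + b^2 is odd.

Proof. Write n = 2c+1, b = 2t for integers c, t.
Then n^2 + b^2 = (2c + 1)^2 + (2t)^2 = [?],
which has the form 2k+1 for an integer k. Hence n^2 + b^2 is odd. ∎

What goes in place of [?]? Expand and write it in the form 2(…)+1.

2(2c^2 + 2c + 2t^2) + 1

Expanding: (2c + 1)^2 + (2t)^2 = 4c^2 + 4c + 4t^2 + 1.
Every term except the constant is even, so this is 2(2c^2 + 2c + 2t^2) + 1,
and 2c^2 + 2c + 2t^2 ∈ ℤ gives the required form.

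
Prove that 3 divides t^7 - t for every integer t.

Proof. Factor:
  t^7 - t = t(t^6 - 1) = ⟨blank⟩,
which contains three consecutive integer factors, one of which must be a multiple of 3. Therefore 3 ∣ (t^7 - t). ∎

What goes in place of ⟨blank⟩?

(t - 1)t(t + 1)(t^4 + t^2 + 1)

t^6 - 1 = (t^2 - 1)(t^4 + t^2 + 1), and t^2 - 1 = (t-1)(t+1).
So t(t^6 - 1) = (t - 1)t(t + 1)(t^4 + t^2 + 1).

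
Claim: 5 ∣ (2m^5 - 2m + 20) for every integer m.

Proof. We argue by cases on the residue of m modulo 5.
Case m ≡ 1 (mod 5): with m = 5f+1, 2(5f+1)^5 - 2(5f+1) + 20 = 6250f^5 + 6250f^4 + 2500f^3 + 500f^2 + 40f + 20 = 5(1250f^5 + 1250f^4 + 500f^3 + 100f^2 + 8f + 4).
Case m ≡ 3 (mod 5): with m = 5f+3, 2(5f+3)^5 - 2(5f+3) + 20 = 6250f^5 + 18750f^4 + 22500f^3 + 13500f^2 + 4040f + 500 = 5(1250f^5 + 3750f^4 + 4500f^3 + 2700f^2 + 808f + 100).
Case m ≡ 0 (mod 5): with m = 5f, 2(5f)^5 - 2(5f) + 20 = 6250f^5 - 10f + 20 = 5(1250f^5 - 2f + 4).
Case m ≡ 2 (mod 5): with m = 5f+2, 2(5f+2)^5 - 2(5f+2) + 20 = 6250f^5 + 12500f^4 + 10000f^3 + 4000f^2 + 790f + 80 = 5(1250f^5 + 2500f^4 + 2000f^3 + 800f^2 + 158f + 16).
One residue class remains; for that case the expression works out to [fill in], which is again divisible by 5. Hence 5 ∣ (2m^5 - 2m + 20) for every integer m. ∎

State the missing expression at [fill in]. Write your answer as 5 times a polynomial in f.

Only m ≡ 4 (mod 5) is unaccounted for. Put m = 5f+4:
2(5f+4)^5 - 2(5f+4) + 20 expands to 6250f^5 + 25000f^4 + 40000f^3 + 32000f^2 + 12790f + 2060,
and factoring out 5 leaves 5(1250f^5 + 5000f^4 + 8000f^3 + 6400f^2 + 2558f + 412).

5(1250f^5 + 5000f^4 + 8000f^3 + 6400f^2 + 2558f + 412)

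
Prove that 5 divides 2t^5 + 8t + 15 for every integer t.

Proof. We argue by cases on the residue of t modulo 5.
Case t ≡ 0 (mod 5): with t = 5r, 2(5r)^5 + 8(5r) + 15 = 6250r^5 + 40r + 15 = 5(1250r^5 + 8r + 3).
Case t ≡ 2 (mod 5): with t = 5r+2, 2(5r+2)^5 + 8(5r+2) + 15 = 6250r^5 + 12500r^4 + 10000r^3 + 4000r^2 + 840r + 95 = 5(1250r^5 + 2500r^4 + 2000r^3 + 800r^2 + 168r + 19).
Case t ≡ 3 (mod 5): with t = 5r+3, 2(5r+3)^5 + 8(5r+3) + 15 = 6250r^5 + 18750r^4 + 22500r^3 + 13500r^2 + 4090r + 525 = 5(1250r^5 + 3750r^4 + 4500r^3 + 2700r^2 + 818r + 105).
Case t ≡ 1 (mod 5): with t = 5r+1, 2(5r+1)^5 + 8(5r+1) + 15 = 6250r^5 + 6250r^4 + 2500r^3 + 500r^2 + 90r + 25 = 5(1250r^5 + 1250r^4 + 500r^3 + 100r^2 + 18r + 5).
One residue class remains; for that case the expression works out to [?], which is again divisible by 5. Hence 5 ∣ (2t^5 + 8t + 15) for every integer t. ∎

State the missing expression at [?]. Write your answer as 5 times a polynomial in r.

The residues treated are {0, 2, 3, 1}, so the missing case is t ≡ 4 (mod 5); write t = 5r+4.
Then 2(5r+4)^5 + 8(5r+4) + 15 = 6250r^5 + 25000r^4 + 40000r^3 + 32000r^2 + 12840r + 2095 = 5(1250r^5 + 5000r^4 + 8000r^3 + 6400r^2 + 2568r + 419).

5(1250r^5 + 5000r^4 + 8000r^3 + 6400r^2 + 2568r + 419)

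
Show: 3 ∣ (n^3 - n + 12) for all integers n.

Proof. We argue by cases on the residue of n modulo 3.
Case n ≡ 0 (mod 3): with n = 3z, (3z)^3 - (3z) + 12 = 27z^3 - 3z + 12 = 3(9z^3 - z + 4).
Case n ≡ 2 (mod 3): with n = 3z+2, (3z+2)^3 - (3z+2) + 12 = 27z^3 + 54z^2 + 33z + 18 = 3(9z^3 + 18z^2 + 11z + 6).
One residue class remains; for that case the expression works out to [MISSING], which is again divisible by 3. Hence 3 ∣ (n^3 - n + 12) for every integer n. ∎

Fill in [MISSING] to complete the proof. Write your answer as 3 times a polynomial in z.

3(9z^3 + 9z^2 + 2z + 4)

The residues treated are {0, 2}, so the missing case is n ≡ 1 (mod 3); write n = 3z+1.
Then (3z+1)^3 - (3z+1) + 12 = 27z^3 + 27z^2 + 6z + 12 = 3(9z^3 + 9z^2 + 2z + 4).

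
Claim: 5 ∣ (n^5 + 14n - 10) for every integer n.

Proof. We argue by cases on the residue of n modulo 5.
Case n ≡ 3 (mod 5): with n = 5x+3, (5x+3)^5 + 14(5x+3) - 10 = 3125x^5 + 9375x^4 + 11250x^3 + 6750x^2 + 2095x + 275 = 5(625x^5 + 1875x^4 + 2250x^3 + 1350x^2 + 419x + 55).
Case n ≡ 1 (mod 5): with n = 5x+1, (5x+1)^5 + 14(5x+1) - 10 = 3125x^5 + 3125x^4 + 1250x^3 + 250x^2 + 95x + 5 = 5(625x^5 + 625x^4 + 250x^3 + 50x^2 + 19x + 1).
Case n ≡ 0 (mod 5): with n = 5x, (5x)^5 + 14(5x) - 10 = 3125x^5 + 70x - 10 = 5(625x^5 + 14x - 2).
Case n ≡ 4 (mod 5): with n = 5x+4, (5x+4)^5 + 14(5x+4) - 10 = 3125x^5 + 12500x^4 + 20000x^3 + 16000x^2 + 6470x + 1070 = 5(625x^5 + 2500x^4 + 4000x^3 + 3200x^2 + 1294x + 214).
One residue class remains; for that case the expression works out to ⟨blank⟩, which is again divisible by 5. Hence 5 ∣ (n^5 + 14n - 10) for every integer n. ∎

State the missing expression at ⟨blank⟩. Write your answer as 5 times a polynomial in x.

5(625x^5 + 1250x^4 + 1000x^3 + 400x^2 + 94x + 10)

The residues treated are {3, 1, 0, 4}, so the missing case is n ≡ 2 (mod 5); write n = 5x+2.
Then (5x+2)^5 + 14(5x+2) - 10 = 3125x^5 + 6250x^4 + 5000x^3 + 2000x^2 + 470x + 50 = 5(625x^5 + 1250x^4 + 1000x^3 + 400x^2 + 94x + 10).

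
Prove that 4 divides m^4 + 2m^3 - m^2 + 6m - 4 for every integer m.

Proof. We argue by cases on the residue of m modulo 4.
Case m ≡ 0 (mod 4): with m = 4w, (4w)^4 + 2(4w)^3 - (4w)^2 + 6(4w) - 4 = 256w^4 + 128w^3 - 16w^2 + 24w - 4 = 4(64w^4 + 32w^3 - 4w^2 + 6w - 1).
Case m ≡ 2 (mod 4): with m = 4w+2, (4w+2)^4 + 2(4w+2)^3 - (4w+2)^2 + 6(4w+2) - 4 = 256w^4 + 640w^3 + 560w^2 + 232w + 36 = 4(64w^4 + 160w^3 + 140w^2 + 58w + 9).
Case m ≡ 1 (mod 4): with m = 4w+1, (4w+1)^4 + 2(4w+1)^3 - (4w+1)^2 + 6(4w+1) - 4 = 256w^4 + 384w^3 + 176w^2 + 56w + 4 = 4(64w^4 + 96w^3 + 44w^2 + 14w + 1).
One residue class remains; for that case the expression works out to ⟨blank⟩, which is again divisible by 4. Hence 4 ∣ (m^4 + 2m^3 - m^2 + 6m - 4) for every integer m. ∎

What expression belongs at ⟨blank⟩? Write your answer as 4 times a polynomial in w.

4(64w^4 + 224w^3 + 284w^2 + 162w + 35)

Only m ≡ 3 (mod 4) is unaccounted for. Put m = 4w+3:
(4w+3)^4 + 2(4w+3)^3 - (4w+3)^2 + 6(4w+3) - 4 expands to 256w^4 + 896w^3 + 1136w^2 + 648w + 140,
and factoring out 4 leaves 4(64w^4 + 224w^3 + 284w^2 + 162w + 35).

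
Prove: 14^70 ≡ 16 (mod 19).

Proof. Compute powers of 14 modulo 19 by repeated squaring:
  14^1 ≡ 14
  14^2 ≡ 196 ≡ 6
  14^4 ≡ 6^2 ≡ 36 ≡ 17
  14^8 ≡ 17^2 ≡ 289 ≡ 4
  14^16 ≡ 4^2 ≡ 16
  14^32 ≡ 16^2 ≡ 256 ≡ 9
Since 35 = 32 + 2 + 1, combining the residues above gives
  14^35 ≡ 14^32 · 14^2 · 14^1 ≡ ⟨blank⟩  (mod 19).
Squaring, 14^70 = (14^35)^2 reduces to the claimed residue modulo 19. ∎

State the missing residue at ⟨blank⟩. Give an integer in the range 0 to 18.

Multiply the listed residues: 9 · 6 · 14 = 54 → 756.
Reducing modulo 19: 756 = 39·19 + 15, so 14^35 ≡ 15.

15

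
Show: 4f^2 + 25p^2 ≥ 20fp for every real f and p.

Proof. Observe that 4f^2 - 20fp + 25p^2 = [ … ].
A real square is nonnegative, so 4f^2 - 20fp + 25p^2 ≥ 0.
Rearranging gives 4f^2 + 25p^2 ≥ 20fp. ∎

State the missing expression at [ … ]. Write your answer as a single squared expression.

4f^2 - 20fp + 25p^2 is a perfect-square trinomial: the outer terms are (2f)^2 and (5p)^2, and the cross term is -2·2f·5p.
So 4f^2 - 20fp + 25p^2 = (2f - 5p)^2 ≥ 0.

(2f - 5p)^2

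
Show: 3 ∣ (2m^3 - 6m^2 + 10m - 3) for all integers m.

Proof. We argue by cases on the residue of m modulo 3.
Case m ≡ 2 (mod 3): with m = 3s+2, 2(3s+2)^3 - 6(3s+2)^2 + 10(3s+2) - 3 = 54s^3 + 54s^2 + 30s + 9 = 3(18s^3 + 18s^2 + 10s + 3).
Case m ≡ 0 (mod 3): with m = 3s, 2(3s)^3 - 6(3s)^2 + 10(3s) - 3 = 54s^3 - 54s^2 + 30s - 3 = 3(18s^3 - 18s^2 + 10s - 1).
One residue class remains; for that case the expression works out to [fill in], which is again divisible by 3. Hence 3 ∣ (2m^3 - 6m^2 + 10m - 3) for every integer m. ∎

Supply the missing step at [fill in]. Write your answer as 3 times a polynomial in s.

3(18s^3 + 4s + 1)

The residues treated are {2, 0}, so the missing case is m ≡ 1 (mod 3); write m = 3s+1.
Then 2(3s+1)^3 - 6(3s+1)^2 + 10(3s+1) - 3 = 54s^3 + 12s + 3 = 3(18s^3 + 4s + 1).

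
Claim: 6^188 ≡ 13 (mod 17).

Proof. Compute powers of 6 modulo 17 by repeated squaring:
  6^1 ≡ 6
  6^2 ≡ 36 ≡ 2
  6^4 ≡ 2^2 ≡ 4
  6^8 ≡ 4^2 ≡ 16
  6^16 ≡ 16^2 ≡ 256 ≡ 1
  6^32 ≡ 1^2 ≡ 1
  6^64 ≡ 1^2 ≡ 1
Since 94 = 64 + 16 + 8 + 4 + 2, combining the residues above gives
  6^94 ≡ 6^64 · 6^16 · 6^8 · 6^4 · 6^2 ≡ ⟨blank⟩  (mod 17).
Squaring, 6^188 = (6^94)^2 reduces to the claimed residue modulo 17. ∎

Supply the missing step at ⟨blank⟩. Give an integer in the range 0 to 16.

6^64 · 6^16 · 6^8 · 6^4 · 6^2 ≡ 1 · 1 · 16 · 4 · 2 = 128.
128 mod 17 = 9, so 6^94 ≡ 9 (mod 17).

9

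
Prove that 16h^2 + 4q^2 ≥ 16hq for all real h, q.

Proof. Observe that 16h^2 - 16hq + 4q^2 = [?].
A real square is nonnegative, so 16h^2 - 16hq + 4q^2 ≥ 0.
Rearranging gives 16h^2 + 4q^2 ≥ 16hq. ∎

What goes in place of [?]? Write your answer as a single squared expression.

The leading and trailing coefficients are 4^2 and 2^2, and 16 = 2·4·2, so the trinomial is (4h - 2q)^2.
Hence 16h^2 - 16hq + 4q^2 ≥ 0.

(4h - 2q)^2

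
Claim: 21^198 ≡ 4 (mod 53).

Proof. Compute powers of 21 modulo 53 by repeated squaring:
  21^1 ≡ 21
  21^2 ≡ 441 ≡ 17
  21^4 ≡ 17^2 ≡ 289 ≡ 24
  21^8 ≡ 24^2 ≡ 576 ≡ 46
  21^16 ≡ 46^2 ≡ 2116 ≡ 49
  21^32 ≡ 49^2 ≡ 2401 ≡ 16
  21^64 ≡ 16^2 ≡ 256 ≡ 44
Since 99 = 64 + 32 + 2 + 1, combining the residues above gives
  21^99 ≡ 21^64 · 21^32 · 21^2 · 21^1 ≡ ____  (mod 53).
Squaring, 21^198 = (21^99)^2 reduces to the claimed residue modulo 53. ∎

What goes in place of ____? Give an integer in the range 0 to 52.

2

Multiply the listed residues: 44 · 16 · 17 · 21 = 704 → 11968 → 251328.
Reducing modulo 53: 251328 = 4742·53 + 2, so 21^99 ≡ 2.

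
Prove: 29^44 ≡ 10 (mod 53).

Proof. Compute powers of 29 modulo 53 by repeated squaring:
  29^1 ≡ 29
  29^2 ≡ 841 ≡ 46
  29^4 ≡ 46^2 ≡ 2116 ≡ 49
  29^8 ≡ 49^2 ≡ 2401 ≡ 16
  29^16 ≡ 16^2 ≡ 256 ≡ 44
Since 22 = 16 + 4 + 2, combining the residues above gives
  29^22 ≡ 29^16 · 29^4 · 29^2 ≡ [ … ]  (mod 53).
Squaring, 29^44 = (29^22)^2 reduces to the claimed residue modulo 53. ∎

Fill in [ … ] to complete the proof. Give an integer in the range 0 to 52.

Multiply the listed residues: 44 · 49 · 46 = 2156 → 99176.
Reducing modulo 53: 99176 = 1871·53 + 13, so 29^22 ≡ 13.

13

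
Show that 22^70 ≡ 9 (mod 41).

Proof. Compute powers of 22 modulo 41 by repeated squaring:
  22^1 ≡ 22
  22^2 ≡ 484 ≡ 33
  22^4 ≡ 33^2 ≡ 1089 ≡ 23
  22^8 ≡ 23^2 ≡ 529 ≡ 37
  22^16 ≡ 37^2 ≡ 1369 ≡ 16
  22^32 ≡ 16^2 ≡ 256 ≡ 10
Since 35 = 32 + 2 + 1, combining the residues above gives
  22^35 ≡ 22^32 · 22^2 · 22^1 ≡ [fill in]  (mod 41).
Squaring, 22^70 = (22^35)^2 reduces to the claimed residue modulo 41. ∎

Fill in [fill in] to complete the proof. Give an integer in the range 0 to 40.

3

Multiply the listed residues: 10 · 33 · 22 = 330 → 7260.
Reducing modulo 41: 7260 = 177·41 + 3, so 22^35 ≡ 3.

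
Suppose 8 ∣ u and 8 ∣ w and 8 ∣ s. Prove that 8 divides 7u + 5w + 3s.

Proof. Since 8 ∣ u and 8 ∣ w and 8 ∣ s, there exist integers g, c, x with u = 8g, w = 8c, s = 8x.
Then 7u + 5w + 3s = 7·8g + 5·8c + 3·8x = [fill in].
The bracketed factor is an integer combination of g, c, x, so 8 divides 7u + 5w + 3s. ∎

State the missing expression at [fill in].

8(5c + 7g + 3x)

Each term has a factor of 8: 7·8g + 5·8c + 3·8x = 8·(5c + 7g + 3x).
Since 5c + 7g + 3x is an integer, 8 ∣ (7u + 5w + 3s).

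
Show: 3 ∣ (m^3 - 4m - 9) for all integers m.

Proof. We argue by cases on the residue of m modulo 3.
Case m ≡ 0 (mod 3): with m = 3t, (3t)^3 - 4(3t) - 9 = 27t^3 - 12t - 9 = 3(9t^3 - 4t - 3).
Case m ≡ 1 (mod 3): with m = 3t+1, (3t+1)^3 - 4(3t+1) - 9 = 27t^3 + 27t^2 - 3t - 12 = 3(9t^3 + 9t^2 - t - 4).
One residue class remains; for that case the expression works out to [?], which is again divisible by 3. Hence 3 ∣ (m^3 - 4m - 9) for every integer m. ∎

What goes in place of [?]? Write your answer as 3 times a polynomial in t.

3(9t^3 + 18t^2 + 8t - 3)

The residues treated are {0, 1}, so the missing case is m ≡ 2 (mod 3); write m = 3t+2.
Then (3t+2)^3 - 4(3t+2) - 9 = 27t^3 + 54t^2 + 24t - 9 = 3(9t^3 + 18t^2 + 8t - 3).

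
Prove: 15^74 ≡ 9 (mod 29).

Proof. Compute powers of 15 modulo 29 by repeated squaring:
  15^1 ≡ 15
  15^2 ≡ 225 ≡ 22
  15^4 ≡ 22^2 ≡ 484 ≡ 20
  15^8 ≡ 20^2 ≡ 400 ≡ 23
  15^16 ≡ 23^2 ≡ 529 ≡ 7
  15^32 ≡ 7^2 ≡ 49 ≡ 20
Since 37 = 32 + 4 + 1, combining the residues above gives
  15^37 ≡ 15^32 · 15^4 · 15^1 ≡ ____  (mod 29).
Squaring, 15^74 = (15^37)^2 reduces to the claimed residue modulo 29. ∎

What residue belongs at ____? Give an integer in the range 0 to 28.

15^32 · 15^4 · 15^1 ≡ 20 · 20 · 15 = 6000.
6000 mod 29 = 26, so 15^37 ≡ 26 (mod 29).

26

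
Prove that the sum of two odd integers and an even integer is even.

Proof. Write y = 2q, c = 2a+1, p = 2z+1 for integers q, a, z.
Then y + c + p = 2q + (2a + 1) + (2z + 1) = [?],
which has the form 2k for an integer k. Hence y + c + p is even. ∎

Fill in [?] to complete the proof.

Expanding: 2q + (2a + 1) + (2z + 1) = 2a + 2q + 2z + 2.
Every term is even; pulling out the factor of 2 gives 2(a + q + z + 1).

2(a + q + z + 1)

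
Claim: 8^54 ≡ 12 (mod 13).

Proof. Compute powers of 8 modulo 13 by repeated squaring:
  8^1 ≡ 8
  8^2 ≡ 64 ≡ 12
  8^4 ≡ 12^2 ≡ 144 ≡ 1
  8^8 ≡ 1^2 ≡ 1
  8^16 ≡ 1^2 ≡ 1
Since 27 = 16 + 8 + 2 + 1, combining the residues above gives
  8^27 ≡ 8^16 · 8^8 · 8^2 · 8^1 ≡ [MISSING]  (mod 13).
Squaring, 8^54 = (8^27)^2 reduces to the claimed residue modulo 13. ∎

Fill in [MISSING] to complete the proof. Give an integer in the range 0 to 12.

5

Multiply the listed residues: 1 · 1 · 12 · 8 = 1 → 12 → 96.
Reducing modulo 13: 96 = 7·13 + 5, so 8^27 ≡ 5.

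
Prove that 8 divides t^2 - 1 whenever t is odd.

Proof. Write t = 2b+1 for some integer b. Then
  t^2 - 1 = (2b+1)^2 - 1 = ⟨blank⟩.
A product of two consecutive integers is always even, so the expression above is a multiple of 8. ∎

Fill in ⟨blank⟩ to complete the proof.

4b(b + 1)

(2b+1)^2 - 1 = 4b^2 + 4b + 1 - 1 = 4b^2 + 4b = 4b(b+1).
Since b and b+1 are consecutive, b(b+1) is even, and 4·(even) is a multiple of 8.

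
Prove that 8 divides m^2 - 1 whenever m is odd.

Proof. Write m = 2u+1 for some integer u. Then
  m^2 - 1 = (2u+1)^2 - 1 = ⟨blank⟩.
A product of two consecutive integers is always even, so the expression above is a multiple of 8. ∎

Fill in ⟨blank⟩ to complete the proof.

(2u+1)^2 - 1 = 4u^2 + 4u + 1 - 1 = 4u^2 + 4u = 4u(u+1).
Since u and u+1 are consecutive, u(u+1) is even, and 4·(even) is a multiple of 8.

4u(u + 1)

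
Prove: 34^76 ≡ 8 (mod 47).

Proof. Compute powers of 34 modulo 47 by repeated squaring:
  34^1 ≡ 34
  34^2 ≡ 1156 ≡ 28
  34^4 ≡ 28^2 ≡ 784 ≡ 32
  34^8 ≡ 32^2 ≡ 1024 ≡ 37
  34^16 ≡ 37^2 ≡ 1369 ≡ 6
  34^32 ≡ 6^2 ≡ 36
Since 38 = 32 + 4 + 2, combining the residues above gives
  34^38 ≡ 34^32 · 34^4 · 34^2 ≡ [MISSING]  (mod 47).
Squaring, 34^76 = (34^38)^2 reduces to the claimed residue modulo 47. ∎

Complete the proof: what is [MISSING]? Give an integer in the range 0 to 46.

14

Multiply the listed residues: 36 · 32 · 28 = 1152 → 32256.
Reducing modulo 47: 32256 = 686·47 + 14, so 34^38 ≡ 14.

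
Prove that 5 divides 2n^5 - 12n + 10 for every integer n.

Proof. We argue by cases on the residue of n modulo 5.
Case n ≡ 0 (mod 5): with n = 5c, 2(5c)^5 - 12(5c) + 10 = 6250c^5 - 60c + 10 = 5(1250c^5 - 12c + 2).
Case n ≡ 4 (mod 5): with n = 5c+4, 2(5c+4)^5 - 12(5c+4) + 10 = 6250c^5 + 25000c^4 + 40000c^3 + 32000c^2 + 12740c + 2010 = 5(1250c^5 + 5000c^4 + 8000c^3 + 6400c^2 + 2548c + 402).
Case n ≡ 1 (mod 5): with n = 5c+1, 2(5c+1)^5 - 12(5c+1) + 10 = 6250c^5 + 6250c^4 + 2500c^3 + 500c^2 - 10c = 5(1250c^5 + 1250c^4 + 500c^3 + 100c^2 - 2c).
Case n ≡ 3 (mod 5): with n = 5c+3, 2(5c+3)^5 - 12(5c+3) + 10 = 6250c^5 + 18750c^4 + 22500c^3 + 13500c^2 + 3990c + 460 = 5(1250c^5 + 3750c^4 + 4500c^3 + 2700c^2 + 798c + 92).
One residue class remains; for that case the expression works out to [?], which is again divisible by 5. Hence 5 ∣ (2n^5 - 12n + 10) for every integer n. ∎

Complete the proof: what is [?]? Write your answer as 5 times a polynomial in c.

5(1250c^5 + 2500c^4 + 2000c^3 + 800c^2 + 148c + 10)

Only n ≡ 2 (mod 5) is unaccounted for. Put n = 5c+2:
2(5c+2)^5 - 12(5c+2) + 10 expands to 6250c^5 + 12500c^4 + 10000c^3 + 4000c^2 + 740c + 50,
and factoring out 5 leaves 5(1250c^5 + 2500c^4 + 2000c^3 + 800c^2 + 148c + 10).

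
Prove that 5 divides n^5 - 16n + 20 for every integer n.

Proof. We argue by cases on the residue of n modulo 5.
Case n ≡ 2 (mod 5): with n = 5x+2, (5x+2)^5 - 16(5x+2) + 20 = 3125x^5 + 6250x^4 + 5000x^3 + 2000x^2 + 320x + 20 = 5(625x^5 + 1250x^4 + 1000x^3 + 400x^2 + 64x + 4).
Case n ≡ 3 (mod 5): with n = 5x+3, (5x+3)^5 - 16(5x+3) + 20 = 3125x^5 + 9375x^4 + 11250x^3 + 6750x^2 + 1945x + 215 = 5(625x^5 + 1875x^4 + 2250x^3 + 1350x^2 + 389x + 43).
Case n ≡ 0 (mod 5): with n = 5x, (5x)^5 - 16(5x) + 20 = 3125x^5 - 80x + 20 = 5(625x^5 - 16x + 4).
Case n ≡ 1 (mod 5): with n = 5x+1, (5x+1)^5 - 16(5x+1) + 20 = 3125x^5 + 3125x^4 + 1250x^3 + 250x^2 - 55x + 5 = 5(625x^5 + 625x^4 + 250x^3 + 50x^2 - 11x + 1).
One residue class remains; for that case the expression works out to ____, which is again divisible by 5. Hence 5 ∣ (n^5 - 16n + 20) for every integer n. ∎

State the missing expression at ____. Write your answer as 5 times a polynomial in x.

5(625x^5 + 2500x^4 + 4000x^3 + 3200x^2 + 1264x + 196)

The residues treated are {2, 3, 0, 1}, so the missing case is n ≡ 4 (mod 5); write n = 5x+4.
Then (5x+4)^5 - 16(5x+4) + 20 = 3125x^5 + 12500x^4 + 20000x^3 + 16000x^2 + 6320x + 980 = 5(625x^5 + 2500x^4 + 4000x^3 + 3200x^2 + 1264x + 196).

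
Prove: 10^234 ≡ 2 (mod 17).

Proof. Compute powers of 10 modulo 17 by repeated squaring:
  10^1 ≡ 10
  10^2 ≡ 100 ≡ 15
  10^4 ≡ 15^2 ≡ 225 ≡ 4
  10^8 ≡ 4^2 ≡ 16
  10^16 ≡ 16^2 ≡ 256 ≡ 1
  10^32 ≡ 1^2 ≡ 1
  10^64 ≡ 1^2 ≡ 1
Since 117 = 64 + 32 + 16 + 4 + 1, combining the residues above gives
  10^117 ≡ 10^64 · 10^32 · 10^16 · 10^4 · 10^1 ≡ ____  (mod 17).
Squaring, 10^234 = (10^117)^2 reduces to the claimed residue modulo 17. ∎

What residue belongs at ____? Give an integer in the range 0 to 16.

10^64 · 10^32 · 10^16 · 10^4 · 10^1 ≡ 1 · 1 · 1 · 4 · 10 = 40.
40 mod 17 = 6, so 10^117 ≡ 6 (mod 17).

6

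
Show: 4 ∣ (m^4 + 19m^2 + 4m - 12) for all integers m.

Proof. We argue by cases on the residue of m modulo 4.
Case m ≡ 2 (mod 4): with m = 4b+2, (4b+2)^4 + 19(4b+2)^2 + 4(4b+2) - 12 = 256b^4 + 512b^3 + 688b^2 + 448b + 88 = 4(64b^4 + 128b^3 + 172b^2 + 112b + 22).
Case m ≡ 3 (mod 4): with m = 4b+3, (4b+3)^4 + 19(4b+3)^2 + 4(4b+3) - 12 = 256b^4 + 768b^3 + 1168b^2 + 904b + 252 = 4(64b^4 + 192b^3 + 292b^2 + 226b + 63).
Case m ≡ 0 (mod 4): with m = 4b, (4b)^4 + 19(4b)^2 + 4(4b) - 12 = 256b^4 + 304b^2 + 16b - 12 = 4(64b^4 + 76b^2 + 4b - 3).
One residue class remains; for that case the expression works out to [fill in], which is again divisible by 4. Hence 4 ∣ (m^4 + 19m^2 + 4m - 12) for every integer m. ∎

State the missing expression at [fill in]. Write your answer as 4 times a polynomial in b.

4(64b^4 + 64b^3 + 100b^2 + 46b + 3)

The residues treated are {2, 3, 0}, so the missing case is m ≡ 1 (mod 4); write m = 4b+1.
Then (4b+1)^4 + 19(4b+1)^2 + 4(4b+1) - 12 = 256b^4 + 256b^3 + 400b^2 + 184b + 12 = 4(64b^4 + 64b^3 + 100b^2 + 46b + 3).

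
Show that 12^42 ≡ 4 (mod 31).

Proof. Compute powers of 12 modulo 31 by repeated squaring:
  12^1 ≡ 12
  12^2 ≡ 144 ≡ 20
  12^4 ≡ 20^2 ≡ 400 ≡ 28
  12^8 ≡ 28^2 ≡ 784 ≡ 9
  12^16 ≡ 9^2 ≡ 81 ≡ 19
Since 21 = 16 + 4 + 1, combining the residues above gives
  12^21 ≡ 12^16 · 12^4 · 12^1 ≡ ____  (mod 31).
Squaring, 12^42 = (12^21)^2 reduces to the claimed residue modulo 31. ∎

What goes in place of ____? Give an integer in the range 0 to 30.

Multiply the listed residues: 19 · 28 · 12 = 532 → 6384.
Reducing modulo 31: 6384 = 205·31 + 29, so 12^21 ≡ 29.

29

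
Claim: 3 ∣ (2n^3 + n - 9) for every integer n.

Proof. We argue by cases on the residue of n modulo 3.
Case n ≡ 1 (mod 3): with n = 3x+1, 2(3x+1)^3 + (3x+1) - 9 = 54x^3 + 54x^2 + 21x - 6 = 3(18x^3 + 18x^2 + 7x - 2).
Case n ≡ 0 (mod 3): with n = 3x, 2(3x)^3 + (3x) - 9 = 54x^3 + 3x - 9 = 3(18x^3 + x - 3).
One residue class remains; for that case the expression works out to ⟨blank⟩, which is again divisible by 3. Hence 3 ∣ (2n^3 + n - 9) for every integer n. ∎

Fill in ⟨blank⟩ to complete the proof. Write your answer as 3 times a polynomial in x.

3(18x^3 + 36x^2 + 25x + 3)

Only n ≡ 2 (mod 3) is unaccounted for. Put n = 3x+2:
2(3x+2)^3 + (3x+2) - 9 expands to 54x^3 + 108x^2 + 75x + 9,
and factoring out 3 leaves 3(18x^3 + 36x^2 + 25x + 3).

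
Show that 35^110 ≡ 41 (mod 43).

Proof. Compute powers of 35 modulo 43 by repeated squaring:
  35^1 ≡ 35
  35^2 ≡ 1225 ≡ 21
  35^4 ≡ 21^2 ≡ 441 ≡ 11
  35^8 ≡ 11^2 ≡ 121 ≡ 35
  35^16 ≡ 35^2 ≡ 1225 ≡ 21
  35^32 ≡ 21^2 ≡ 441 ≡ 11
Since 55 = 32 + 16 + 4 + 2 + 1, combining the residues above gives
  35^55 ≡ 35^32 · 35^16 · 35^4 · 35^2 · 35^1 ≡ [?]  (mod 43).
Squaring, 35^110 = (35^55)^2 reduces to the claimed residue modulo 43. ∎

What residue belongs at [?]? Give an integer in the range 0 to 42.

16

35^32 · 35^16 · 35^4 · 35^2 · 35^1 ≡ 11 · 21 · 11 · 21 · 35 = 1867635.
1867635 mod 43 = 16, so 35^55 ≡ 16 (mod 43).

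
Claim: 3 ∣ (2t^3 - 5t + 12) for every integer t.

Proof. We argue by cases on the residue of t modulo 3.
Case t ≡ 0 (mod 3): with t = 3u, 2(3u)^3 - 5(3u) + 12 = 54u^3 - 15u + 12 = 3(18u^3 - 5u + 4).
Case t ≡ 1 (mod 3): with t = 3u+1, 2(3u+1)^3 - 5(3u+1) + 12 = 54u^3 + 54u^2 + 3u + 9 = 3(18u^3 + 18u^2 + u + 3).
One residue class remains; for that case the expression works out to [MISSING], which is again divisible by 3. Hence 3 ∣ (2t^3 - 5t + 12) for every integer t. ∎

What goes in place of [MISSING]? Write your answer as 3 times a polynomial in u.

The residues treated are {0, 1}, so the missing case is t ≡ 2 (mod 3); write t = 3u+2.
Then 2(3u+2)^3 - 5(3u+2) + 12 = 54u^3 + 108u^2 + 57u + 18 = 3(18u^3 + 36u^2 + 19u + 6).

3(18u^3 + 36u^2 + 19u + 6)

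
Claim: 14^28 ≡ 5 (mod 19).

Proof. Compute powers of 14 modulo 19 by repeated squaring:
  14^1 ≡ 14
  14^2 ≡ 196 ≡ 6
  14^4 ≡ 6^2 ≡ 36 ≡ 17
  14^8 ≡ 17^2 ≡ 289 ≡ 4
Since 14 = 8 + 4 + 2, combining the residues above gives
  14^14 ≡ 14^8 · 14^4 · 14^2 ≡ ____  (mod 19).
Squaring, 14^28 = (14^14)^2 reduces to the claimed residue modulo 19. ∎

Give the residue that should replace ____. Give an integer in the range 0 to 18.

Multiply the listed residues: 4 · 17 · 6 = 68 → 408.
Reducing modulo 19: 408 = 21·19 + 9, so 14^14 ≡ 9.

9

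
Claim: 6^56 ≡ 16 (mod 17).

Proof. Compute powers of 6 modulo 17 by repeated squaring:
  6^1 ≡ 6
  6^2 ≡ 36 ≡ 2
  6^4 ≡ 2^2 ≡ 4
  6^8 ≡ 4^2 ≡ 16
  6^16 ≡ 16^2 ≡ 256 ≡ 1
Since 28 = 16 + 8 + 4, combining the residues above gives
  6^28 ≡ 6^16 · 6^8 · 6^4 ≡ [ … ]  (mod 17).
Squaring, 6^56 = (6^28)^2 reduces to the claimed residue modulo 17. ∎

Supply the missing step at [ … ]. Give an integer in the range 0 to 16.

6^16 · 6^8 · 6^4 ≡ 1 · 16 · 4 = 64.
64 mod 17 = 13, so 6^28 ≡ 13 (mod 17).

13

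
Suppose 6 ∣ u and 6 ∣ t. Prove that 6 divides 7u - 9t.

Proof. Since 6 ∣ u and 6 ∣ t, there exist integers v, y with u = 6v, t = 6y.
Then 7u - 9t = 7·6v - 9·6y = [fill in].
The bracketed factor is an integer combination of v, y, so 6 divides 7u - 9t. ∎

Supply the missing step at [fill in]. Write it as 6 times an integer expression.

6(7v - 9y)

Each term has a factor of 6: 7·6v - 9·6y = 6·(7v - 9y).
Since 7v - 9y is an integer, 6 ∣ (7u - 9t).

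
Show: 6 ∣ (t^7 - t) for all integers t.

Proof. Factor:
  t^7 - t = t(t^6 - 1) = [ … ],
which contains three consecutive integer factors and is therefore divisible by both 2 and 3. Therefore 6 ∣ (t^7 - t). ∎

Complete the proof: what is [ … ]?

(t - 1)t(t + 1)(t^4 + t^2 + 1)

t^6 - 1 = (t^2 - 1)(t^4 + t^2 + 1), and t^2 - 1 = (t-1)(t+1).
So t(t^6 - 1) = (t - 1)t(t + 1)(t^4 + t^2 + 1).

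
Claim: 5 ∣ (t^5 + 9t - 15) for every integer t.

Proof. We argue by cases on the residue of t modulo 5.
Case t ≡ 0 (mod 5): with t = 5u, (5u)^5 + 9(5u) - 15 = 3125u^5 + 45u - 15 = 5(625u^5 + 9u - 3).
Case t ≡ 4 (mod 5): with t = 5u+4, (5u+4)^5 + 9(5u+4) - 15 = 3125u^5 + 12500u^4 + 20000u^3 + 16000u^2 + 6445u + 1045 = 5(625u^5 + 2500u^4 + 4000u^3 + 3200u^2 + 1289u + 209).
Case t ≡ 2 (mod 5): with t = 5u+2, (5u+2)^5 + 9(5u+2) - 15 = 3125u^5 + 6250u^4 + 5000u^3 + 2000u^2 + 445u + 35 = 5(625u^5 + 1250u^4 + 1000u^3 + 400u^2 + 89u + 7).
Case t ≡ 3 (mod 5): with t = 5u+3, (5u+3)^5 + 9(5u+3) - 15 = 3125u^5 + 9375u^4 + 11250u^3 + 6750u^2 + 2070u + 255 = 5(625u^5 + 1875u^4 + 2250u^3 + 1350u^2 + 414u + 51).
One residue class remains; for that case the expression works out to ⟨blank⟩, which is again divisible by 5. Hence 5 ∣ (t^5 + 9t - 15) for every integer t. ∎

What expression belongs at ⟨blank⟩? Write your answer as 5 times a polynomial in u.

Only t ≡ 1 (mod 5) is unaccounted for. Put t = 5u+1:
(5u+1)^5 + 9(5u+1) - 15 expands to 3125u^5 + 3125u^4 + 1250u^3 + 250u^2 + 70u - 5,
and factoring out 5 leaves 5(625u^5 + 625u^4 + 250u^3 + 50u^2 + 14u - 1).

5(625u^5 + 625u^4 + 250u^3 + 50u^2 + 14u - 1)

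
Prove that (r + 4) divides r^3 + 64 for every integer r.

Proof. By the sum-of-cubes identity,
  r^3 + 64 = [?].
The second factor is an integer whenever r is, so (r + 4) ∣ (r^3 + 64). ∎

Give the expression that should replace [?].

a^3 + b^3 = (a + b)(a^2 - ab + b^2). With a = r, b = 4:
r^3 + 64 = (r + 4)(r^2 - 4r + 16).

(r + 4)(r^2 - 4r + 16)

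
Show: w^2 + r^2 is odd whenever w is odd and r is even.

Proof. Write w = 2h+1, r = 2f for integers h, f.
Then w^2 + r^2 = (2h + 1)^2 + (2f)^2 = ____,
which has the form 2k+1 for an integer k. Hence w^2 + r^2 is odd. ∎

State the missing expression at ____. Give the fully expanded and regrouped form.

2(2f^2 + 2h^2 + 2h) + 1

Expanding: (2h + 1)^2 + (2f)^2 = 4f^2 + 4h^2 + 4h + 1.
Every term except the constant is even, so this is 2(2f^2 + 2h^2 + 2h) + 1,
and 2f^2 + 2h^2 + 2h ∈ ℤ gives the required form.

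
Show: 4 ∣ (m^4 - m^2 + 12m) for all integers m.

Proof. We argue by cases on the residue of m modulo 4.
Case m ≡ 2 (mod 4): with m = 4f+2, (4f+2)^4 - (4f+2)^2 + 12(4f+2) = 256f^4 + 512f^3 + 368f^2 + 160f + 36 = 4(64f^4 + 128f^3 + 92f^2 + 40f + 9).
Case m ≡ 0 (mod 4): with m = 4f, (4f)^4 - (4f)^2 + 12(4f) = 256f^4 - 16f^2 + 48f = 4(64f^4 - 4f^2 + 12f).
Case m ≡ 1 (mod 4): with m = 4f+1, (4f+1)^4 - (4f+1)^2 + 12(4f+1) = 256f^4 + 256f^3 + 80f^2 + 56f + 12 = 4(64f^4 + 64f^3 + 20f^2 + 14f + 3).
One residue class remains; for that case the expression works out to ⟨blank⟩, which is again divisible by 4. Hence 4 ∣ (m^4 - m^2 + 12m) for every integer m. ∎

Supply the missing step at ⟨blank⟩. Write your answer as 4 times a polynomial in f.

4(64f^4 + 192f^3 + 212f^2 + 114f + 27)

The residues treated are {2, 0, 1}, so the missing case is m ≡ 3 (mod 4); write m = 4f+3.
Then (4f+3)^4 - (4f+3)^2 + 12(4f+3) = 256f^4 + 768f^3 + 848f^2 + 456f + 108 = 4(64f^4 + 192f^3 + 212f^2 + 114f + 27).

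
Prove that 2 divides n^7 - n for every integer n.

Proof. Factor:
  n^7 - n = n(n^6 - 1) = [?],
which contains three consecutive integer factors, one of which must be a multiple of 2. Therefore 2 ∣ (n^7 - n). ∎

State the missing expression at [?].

n^6 - 1 = (n^2 - 1)(n^4 + n^2 + 1), and n^2 - 1 = (n-1)(n+1).
So n(n^6 - 1) = (n - 1)n(n + 1)(n^4 + n^2 + 1).

(n - 1)n(n + 1)(n^4 + n^2 + 1)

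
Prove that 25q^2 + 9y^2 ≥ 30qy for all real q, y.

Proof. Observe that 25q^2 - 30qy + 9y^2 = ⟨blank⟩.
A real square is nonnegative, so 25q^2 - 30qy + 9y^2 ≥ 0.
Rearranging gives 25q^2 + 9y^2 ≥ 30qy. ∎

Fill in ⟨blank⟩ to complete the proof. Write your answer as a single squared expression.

(5q - 3y)^2

The leading and trailing coefficients are 5^2 and 3^2, and 30 = 2·5·3, so the trinomial is (5q - 3y)^2.
Hence 25q^2 - 30qy + 9y^2 ≥ 0.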